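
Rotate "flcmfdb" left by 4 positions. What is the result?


Input: "flcmfdb", rotate left by 4
First 4 characters: "flcm"
Remaining characters: "fdb"
Concatenate remaining + first: "fdb" + "flcm" = "fdbflcm"

fdbflcm


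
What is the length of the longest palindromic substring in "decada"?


Input: "decada"
Checking substrings for palindromes:
  [3:6] "ada" (len 3) => palindrome
Longest palindromic substring: "ada" with length 3

3


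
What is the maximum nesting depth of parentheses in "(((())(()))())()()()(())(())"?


Input: "(((())(()))())()()()(())(())"
Tracking depth:
  Position 0 '(': depth becomes 1
  Position 1 '(': depth becomes 2
  Position 2 '(': depth becomes 3
  Position 3 '(': depth becomes 4
  Position 4 ')': depth becomes 3
  Position 5 ')': depth becomes 2
  Position 6 '(': depth becomes 3
  Position 7 '(': depth becomes 4
  Position 8 ')': depth becomes 3
  Position 9 ')': depth becomes 2
  Position 10 ')': depth becomes 1
  Position 11 '(': depth becomes 2
  Position 12 ')': depth becomes 1
  Position 13 ')': depth becomes 0
  Position 14 '(': depth becomes 1
  Position 15 ')': depth becomes 0
  Position 16 '(': depth becomes 1
  Position 17 ')': depth becomes 0
  Position 18 '(': depth becomes 1
  Position 19 ')': depth becomes 0
  Position 20 '(': depth becomes 1
  Position 21 '(': depth becomes 2
  Position 22 ')': depth becomes 1
  Position 23 ')': depth becomes 0
  Position 24 '(': depth becomes 1
  Position 25 '(': depth becomes 2
  Position 26 ')': depth becomes 1
  Position 27 ')': depth becomes 0
Maximum depth reached: 4

4


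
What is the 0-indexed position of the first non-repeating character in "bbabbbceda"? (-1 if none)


Input: bbabbbceda
Character frequencies:
  'a': 2
  'b': 5
  'c': 1
  'd': 1
  'e': 1
Scanning left to right for freq == 1:
  Position 0 ('b'): freq=5, skip
  Position 1 ('b'): freq=5, skip
  Position 2 ('a'): freq=2, skip
  Position 3 ('b'): freq=5, skip
  Position 4 ('b'): freq=5, skip
  Position 5 ('b'): freq=5, skip
  Position 6 ('c'): unique! => answer = 6

6


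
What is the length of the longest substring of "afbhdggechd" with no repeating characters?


Input: "afbhdggechd"
Sliding window (track last position of each char):
  Position 0 ('a'): window [0,0] length 1 -- new best
  Position 1 ('f'): window [0,1] length 2 -- new best
  Position 2 ('b'): window [0,2] length 3 -- new best
  Position 3 ('h'): window [0,3] length 4 -- new best
  Position 4 ('d'): window [0,4] length 5 -- new best
  Position 5 ('g'): window [0,5] length 6 -- new best
  Position 6 ('g'): repeat (last at 5), move window start to 6
  Position 6 ('g'): window [6,6] length 1
  Position 7 ('e'): window [6,7] length 2
  Position 8 ('c'): window [6,8] length 3
  Position 9 ('h'): window [6,9] length 4
  Position 10 ('d'): window [6,10] length 5
Longest substring with no repeats: "afbhdg" with length 6

6


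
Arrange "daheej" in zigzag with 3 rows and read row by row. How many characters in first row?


Zigzag "daheej" into 3 rows:
Placing characters:
  'd' => row 0
  'a' => row 1
  'h' => row 2
  'e' => row 1
  'e' => row 0
  'j' => row 1
Rows:
  Row 0: "de"
  Row 1: "aej"
  Row 2: "h"
First row length: 2

2


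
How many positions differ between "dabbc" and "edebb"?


Comparing "dabbc" and "edebb" position by position:
  Position 0: 'd' vs 'e' => DIFFER
  Position 1: 'a' vs 'd' => DIFFER
  Position 2: 'b' vs 'e' => DIFFER
  Position 3: 'b' vs 'b' => same
  Position 4: 'c' vs 'b' => DIFFER
Positions that differ: 4

4


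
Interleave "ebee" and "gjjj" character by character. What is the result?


Interleaving "ebee" and "gjjj":
  Position 0: 'e' from first, 'g' from second => "eg"
  Position 1: 'b' from first, 'j' from second => "bj"
  Position 2: 'e' from first, 'j' from second => "ej"
  Position 3: 'e' from first, 'j' from second => "ej"
Result: egbjejej

egbjejej


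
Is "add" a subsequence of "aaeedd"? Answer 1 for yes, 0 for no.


Check if "add" is a subsequence of "aaeedd"
Greedy scan:
  Position 0 ('a'): matches sub[0] = 'a'
  Position 1 ('a'): no match needed
  Position 2 ('e'): no match needed
  Position 3 ('e'): no match needed
  Position 4 ('d'): matches sub[1] = 'd'
  Position 5 ('d'): matches sub[2] = 'd'
All 3 characters matched => is a subsequence

1


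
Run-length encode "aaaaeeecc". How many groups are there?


Input: aaaaeeecc
Scanning for consecutive runs:
  Group 1: 'a' x 4 (positions 0-3)
  Group 2: 'e' x 3 (positions 4-6)
  Group 3: 'c' x 2 (positions 7-8)
Total groups: 3

3


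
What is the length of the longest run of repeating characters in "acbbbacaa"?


Input: "acbbbacaa"
Scanning for longest run:
  Position 1 ('c'): new char, reset run to 1
  Position 2 ('b'): new char, reset run to 1
  Position 3 ('b'): continues run of 'b', length=2
  Position 4 ('b'): continues run of 'b', length=3
  Position 5 ('a'): new char, reset run to 1
  Position 6 ('c'): new char, reset run to 1
  Position 7 ('a'): new char, reset run to 1
  Position 8 ('a'): continues run of 'a', length=2
Longest run: 'b' with length 3

3


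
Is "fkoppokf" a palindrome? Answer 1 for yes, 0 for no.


Input: fkoppokf
Reversed: fkoppokf
  Compare pos 0 ('f') with pos 7 ('f'): match
  Compare pos 1 ('k') with pos 6 ('k'): match
  Compare pos 2 ('o') with pos 5 ('o'): match
  Compare pos 3 ('p') with pos 4 ('p'): match
Result: palindrome

1


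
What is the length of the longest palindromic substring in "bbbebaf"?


Input: "bbbebaf"
Checking substrings for palindromes:
  [0:3] "bbb" (len 3) => palindrome
  [2:5] "beb" (len 3) => palindrome
  [0:2] "bb" (len 2) => palindrome
  [1:3] "bb" (len 2) => palindrome
Longest palindromic substring: "bbb" with length 3

3


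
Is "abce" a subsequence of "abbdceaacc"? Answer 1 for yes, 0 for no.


Check if "abce" is a subsequence of "abbdceaacc"
Greedy scan:
  Position 0 ('a'): matches sub[0] = 'a'
  Position 1 ('b'): matches sub[1] = 'b'
  Position 2 ('b'): no match needed
  Position 3 ('d'): no match needed
  Position 4 ('c'): matches sub[2] = 'c'
  Position 5 ('e'): matches sub[3] = 'e'
  Position 6 ('a'): no match needed
  Position 7 ('a'): no match needed
  Position 8 ('c'): no match needed
  Position 9 ('c'): no match needed
All 4 characters matched => is a subsequence

1


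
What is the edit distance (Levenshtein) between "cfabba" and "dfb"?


Computing edit distance: "cfabba" -> "dfb"
DP table:
           d    f    b
      0    1    2    3
  c   1    1    2    3
  f   2    2    1    2
  a   3    3    2    2
  b   4    4    3    2
  b   5    5    4    3
  a   6    6    5    4
Edit distance = dp[6][3] = 4

4


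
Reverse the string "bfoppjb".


Input: bfoppjb
Reading characters right to left:
  Position 6: 'b'
  Position 5: 'j'
  Position 4: 'p'
  Position 3: 'p'
  Position 2: 'o'
  Position 1: 'f'
  Position 0: 'b'
Reversed: bjppofb

bjppofb


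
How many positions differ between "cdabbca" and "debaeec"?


Comparing "cdabbca" and "debaeec" position by position:
  Position 0: 'c' vs 'd' => DIFFER
  Position 1: 'd' vs 'e' => DIFFER
  Position 2: 'a' vs 'b' => DIFFER
  Position 3: 'b' vs 'a' => DIFFER
  Position 4: 'b' vs 'e' => DIFFER
  Position 5: 'c' vs 'e' => DIFFER
  Position 6: 'a' vs 'c' => DIFFER
Positions that differ: 7

7


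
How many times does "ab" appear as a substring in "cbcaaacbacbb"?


Searching for "ab" in "cbcaaacbacbb"
Scanning each position:
  Position 0: "cb" => no
  Position 1: "bc" => no
  Position 2: "ca" => no
  Position 3: "aa" => no
  Position 4: "aa" => no
  Position 5: "ac" => no
  Position 6: "cb" => no
  Position 7: "ba" => no
  Position 8: "ac" => no
  Position 9: "cb" => no
  Position 10: "bb" => no
Total occurrences: 0

0


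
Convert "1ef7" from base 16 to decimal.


Input: "1ef7" in base 16
Positional expansion:
  Digit '1' (value 1) x 16^3 = 4096
  Digit 'e' (value 14) x 16^2 = 3584
  Digit 'f' (value 15) x 16^1 = 240
  Digit '7' (value 7) x 16^0 = 7
Sum = 7927

7927


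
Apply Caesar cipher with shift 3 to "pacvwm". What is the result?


Caesar cipher: shift "pacvwm" by 3
  'p' (pos 15) + 3 = pos 18 = 's'
  'a' (pos 0) + 3 = pos 3 = 'd'
  'c' (pos 2) + 3 = pos 5 = 'f'
  'v' (pos 21) + 3 = pos 24 = 'y'
  'w' (pos 22) + 3 = pos 25 = 'z'
  'm' (pos 12) + 3 = pos 15 = 'p'
Result: sdfyzp

sdfyzp


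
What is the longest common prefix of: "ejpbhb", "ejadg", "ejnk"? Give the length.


Words: ejpbhb, ejadg, ejnk
  Position 0: all 'e' => match
  Position 1: all 'j' => match
  Position 2: ('p', 'a', 'n') => mismatch, stop
LCP = "ej" (length 2)

2


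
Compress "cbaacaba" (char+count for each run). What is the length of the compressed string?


Input: cbaacaba
Runs:
  'c' x 1 => "c1"
  'b' x 1 => "b1"
  'a' x 2 => "a2"
  'c' x 1 => "c1"
  'a' x 1 => "a1"
  'b' x 1 => "b1"
  'a' x 1 => "a1"
Compressed: "c1b1a2c1a1b1a1"
Compressed length: 14

14


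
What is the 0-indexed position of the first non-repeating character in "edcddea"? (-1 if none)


Input: edcddea
Character frequencies:
  'a': 1
  'c': 1
  'd': 3
  'e': 2
Scanning left to right for freq == 1:
  Position 0 ('e'): freq=2, skip
  Position 1 ('d'): freq=3, skip
  Position 2 ('c'): unique! => answer = 2

2


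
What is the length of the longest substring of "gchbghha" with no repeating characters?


Input: "gchbghha"
Sliding window (track last position of each char):
  Position 0 ('g'): window [0,0] length 1 -- new best
  Position 1 ('c'): window [0,1] length 2 -- new best
  Position 2 ('h'): window [0,2] length 3 -- new best
  Position 3 ('b'): window [0,3] length 4 -- new best
  Position 4 ('g'): repeat (last at 0), move window start to 1
  Position 4 ('g'): window [1,4] length 4
  Position 5 ('h'): repeat (last at 2), move window start to 3
  Position 5 ('h'): window [3,5] length 3
  Position 6 ('h'): repeat (last at 5), move window start to 6
  Position 6 ('h'): window [6,6] length 1
  Position 7 ('a'): window [6,7] length 2
Longest substring with no repeats: "gchb" with length 4

4


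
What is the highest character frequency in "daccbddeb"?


Input: daccbddeb
Character counts:
  'a': 1
  'b': 2
  'c': 2
  'd': 3
  'e': 1
Maximum frequency: 3

3


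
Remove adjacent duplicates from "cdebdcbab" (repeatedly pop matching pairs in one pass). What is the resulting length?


Input: cdebdcbab
Stack-based adjacent duplicate removal:
  Read 'c': push. Stack: c
  Read 'd': push. Stack: cd
  Read 'e': push. Stack: cde
  Read 'b': push. Stack: cdeb
  Read 'd': push. Stack: cdebd
  Read 'c': push. Stack: cdebdc
  Read 'b': push. Stack: cdebdcb
  Read 'a': push. Stack: cdebdcba
  Read 'b': push. Stack: cdebdcbab
Final stack: "cdebdcbab" (length 9)

9


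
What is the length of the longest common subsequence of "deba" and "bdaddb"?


LCS of "deba" and "bdaddb"
DP table:
           b    d    a    d    d    b
      0    0    0    0    0    0    0
  d   0    0    1    1    1    1    1
  e   0    0    1    1    1    1    1
  b   0    1    1    1    1    1    2
  a   0    1    1    2    2    2    2
LCS length = dp[4][6] = 2

2


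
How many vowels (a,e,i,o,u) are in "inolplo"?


Input: inolplo
Checking each character:
  'i' at position 0: vowel (running total: 1)
  'n' at position 1: consonant
  'o' at position 2: vowel (running total: 2)
  'l' at position 3: consonant
  'p' at position 4: consonant
  'l' at position 5: consonant
  'o' at position 6: vowel (running total: 3)
Total vowels: 3

3


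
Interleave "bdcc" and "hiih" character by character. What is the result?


Interleaving "bdcc" and "hiih":
  Position 0: 'b' from first, 'h' from second => "bh"
  Position 1: 'd' from first, 'i' from second => "di"
  Position 2: 'c' from first, 'i' from second => "ci"
  Position 3: 'c' from first, 'h' from second => "ch"
Result: bhdicich

bhdicich


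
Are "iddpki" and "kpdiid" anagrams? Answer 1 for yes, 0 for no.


Strings: "iddpki", "kpdiid"
Sorted first:  ddiikp
Sorted second: ddiikp
Sorted forms match => anagrams

1


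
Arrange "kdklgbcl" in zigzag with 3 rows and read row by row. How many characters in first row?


Zigzag "kdklgbcl" into 3 rows:
Placing characters:
  'k' => row 0
  'd' => row 1
  'k' => row 2
  'l' => row 1
  'g' => row 0
  'b' => row 1
  'c' => row 2
  'l' => row 1
Rows:
  Row 0: "kg"
  Row 1: "dlbl"
  Row 2: "kc"
First row length: 2

2


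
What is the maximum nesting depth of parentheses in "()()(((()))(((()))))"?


Input: "()()(((()))(((()))))"
Tracking depth:
  Position 0 '(': depth becomes 1
  Position 1 ')': depth becomes 0
  Position 2 '(': depth becomes 1
  Position 3 ')': depth becomes 0
  Position 4 '(': depth becomes 1
  Position 5 '(': depth becomes 2
  Position 6 '(': depth becomes 3
  Position 7 '(': depth becomes 4
  Position 8 ')': depth becomes 3
  Position 9 ')': depth becomes 2
  Position 10 ')': depth becomes 1
  Position 11 '(': depth becomes 2
  Position 12 '(': depth becomes 3
  Position 13 '(': depth becomes 4
  Position 14 '(': depth becomes 5
  Position 15 ')': depth becomes 4
  Position 16 ')': depth becomes 3
  Position 17 ')': depth becomes 2
  Position 18 ')': depth becomes 1
  Position 19 ')': depth becomes 0
Maximum depth reached: 5

5


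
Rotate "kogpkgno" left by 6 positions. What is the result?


Input: "kogpkgno", rotate left by 6
First 6 characters: "kogpkg"
Remaining characters: "no"
Concatenate remaining + first: "no" + "kogpkg" = "nokogpkg"

nokogpkg


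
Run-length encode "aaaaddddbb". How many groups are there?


Input: aaaaddddbb
Scanning for consecutive runs:
  Group 1: 'a' x 4 (positions 0-3)
  Group 2: 'd' x 4 (positions 4-7)
  Group 3: 'b' x 2 (positions 8-9)
Total groups: 3

3


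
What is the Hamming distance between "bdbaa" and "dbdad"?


Comparing "bdbaa" and "dbdad" position by position:
  Position 0: 'b' vs 'd' => differ
  Position 1: 'd' vs 'b' => differ
  Position 2: 'b' vs 'd' => differ
  Position 3: 'a' vs 'a' => same
  Position 4: 'a' vs 'd' => differ
Total differences (Hamming distance): 4

4


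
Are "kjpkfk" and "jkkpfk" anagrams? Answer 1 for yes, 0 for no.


Strings: "kjpkfk", "jkkpfk"
Sorted first:  fjkkkp
Sorted second: fjkkkp
Sorted forms match => anagrams

1


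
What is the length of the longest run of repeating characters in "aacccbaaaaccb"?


Input: "aacccbaaaaccb"
Scanning for longest run:
  Position 1 ('a'): continues run of 'a', length=2
  Position 2 ('c'): new char, reset run to 1
  Position 3 ('c'): continues run of 'c', length=2
  Position 4 ('c'): continues run of 'c', length=3
  Position 5 ('b'): new char, reset run to 1
  Position 6 ('a'): new char, reset run to 1
  Position 7 ('a'): continues run of 'a', length=2
  Position 8 ('a'): continues run of 'a', length=3
  Position 9 ('a'): continues run of 'a', length=4
  Position 10 ('c'): new char, reset run to 1
  Position 11 ('c'): continues run of 'c', length=2
  Position 12 ('b'): new char, reset run to 1
Longest run: 'a' with length 4

4


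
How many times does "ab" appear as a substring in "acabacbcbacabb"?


Searching for "ab" in "acabacbcbacabb"
Scanning each position:
  Position 0: "ac" => no
  Position 1: "ca" => no
  Position 2: "ab" => MATCH
  Position 3: "ba" => no
  Position 4: "ac" => no
  Position 5: "cb" => no
  Position 6: "bc" => no
  Position 7: "cb" => no
  Position 8: "ba" => no
  Position 9: "ac" => no
  Position 10: "ca" => no
  Position 11: "ab" => MATCH
  Position 12: "bb" => no
Total occurrences: 2

2


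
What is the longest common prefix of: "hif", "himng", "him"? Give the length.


Words: hif, himng, him
  Position 0: all 'h' => match
  Position 1: all 'i' => match
  Position 2: ('f', 'm', 'm') => mismatch, stop
LCP = "hi" (length 2)

2


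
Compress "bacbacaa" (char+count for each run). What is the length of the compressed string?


Input: bacbacaa
Runs:
  'b' x 1 => "b1"
  'a' x 1 => "a1"
  'c' x 1 => "c1"
  'b' x 1 => "b1"
  'a' x 1 => "a1"
  'c' x 1 => "c1"
  'a' x 2 => "a2"
Compressed: "b1a1c1b1a1c1a2"
Compressed length: 14

14


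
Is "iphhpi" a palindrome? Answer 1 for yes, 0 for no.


Input: iphhpi
Reversed: iphhpi
  Compare pos 0 ('i') with pos 5 ('i'): match
  Compare pos 1 ('p') with pos 4 ('p'): match
  Compare pos 2 ('h') with pos 3 ('h'): match
Result: palindrome

1


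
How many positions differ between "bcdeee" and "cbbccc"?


Comparing "bcdeee" and "cbbccc" position by position:
  Position 0: 'b' vs 'c' => DIFFER
  Position 1: 'c' vs 'b' => DIFFER
  Position 2: 'd' vs 'b' => DIFFER
  Position 3: 'e' vs 'c' => DIFFER
  Position 4: 'e' vs 'c' => DIFFER
  Position 5: 'e' vs 'c' => DIFFER
Positions that differ: 6

6


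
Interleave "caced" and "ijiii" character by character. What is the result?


Interleaving "caced" and "ijiii":
  Position 0: 'c' from first, 'i' from second => "ci"
  Position 1: 'a' from first, 'j' from second => "aj"
  Position 2: 'c' from first, 'i' from second => "ci"
  Position 3: 'e' from first, 'i' from second => "ei"
  Position 4: 'd' from first, 'i' from second => "di"
Result: ciajcieidi

ciajcieidi


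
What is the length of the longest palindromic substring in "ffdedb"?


Input: "ffdedb"
Checking substrings for palindromes:
  [2:5] "ded" (len 3) => palindrome
  [0:2] "ff" (len 2) => palindrome
Longest palindromic substring: "ded" with length 3

3


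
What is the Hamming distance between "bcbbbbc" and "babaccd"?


Comparing "bcbbbbc" and "babaccd" position by position:
  Position 0: 'b' vs 'b' => same
  Position 1: 'c' vs 'a' => differ
  Position 2: 'b' vs 'b' => same
  Position 3: 'b' vs 'a' => differ
  Position 4: 'b' vs 'c' => differ
  Position 5: 'b' vs 'c' => differ
  Position 6: 'c' vs 'd' => differ
Total differences (Hamming distance): 5

5


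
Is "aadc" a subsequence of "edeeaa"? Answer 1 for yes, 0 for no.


Check if "aadc" is a subsequence of "edeeaa"
Greedy scan:
  Position 0 ('e'): no match needed
  Position 1 ('d'): no match needed
  Position 2 ('e'): no match needed
  Position 3 ('e'): no match needed
  Position 4 ('a'): matches sub[0] = 'a'
  Position 5 ('a'): matches sub[1] = 'a'
Only matched 2/4 characters => not a subsequence

0


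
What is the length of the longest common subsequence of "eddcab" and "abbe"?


LCS of "eddcab" and "abbe"
DP table:
           a    b    b    e
      0    0    0    0    0
  e   0    0    0    0    1
  d   0    0    0    0    1
  d   0    0    0    0    1
  c   0    0    0    0    1
  a   0    1    1    1    1
  b   0    1    2    2    2
LCS length = dp[6][4] = 2

2


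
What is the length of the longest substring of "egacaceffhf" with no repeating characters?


Input: "egacaceffhf"
Sliding window (track last position of each char):
  Position 0 ('e'): window [0,0] length 1 -- new best
  Position 1 ('g'): window [0,1] length 2 -- new best
  Position 2 ('a'): window [0,2] length 3 -- new best
  Position 3 ('c'): window [0,3] length 4 -- new best
  Position 4 ('a'): repeat (last at 2), move window start to 3
  Position 4 ('a'): window [3,4] length 2
  Position 5 ('c'): repeat (last at 3), move window start to 4
  Position 5 ('c'): window [4,5] length 2
  Position 6 ('e'): window [4,6] length 3
  Position 7 ('f'): window [4,7] length 4
  Position 8 ('f'): repeat (last at 7), move window start to 8
  Position 8 ('f'): window [8,8] length 1
  Position 9 ('h'): window [8,9] length 2
  Position 10 ('f'): repeat (last at 8), move window start to 9
  Position 10 ('f'): window [9,10] length 2
Longest substring with no repeats: "egac" with length 4

4


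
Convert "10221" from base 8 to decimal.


Input: "10221" in base 8
Positional expansion:
  Digit '1' (value 1) x 8^4 = 4096
  Digit '0' (value 0) x 8^3 = 0
  Digit '2' (value 2) x 8^2 = 128
  Digit '2' (value 2) x 8^1 = 16
  Digit '1' (value 1) x 8^0 = 1
Sum = 4241

4241


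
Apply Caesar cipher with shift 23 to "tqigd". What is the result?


Caesar cipher: shift "tqigd" by 23
  't' (pos 19) + 23 = pos 16 = 'q'
  'q' (pos 16) + 23 = pos 13 = 'n'
  'i' (pos 8) + 23 = pos 5 = 'f'
  'g' (pos 6) + 23 = pos 3 = 'd'
  'd' (pos 3) + 23 = pos 0 = 'a'
Result: qnfda

qnfda


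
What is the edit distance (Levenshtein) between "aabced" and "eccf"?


Computing edit distance: "aabced" -> "eccf"
DP table:
           e    c    c    f
      0    1    2    3    4
  a   1    1    2    3    4
  a   2    2    2    3    4
  b   3    3    3    3    4
  c   4    4    3    3    4
  e   5    4    4    4    4
  d   6    5    5    5    5
Edit distance = dp[6][4] = 5

5


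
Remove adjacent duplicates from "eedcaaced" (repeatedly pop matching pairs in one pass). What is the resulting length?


Input: eedcaaced
Stack-based adjacent duplicate removal:
  Read 'e': push. Stack: e
  Read 'e': matches stack top 'e' => pop. Stack: (empty)
  Read 'd': push. Stack: d
  Read 'c': push. Stack: dc
  Read 'a': push. Stack: dca
  Read 'a': matches stack top 'a' => pop. Stack: dc
  Read 'c': matches stack top 'c' => pop. Stack: d
  Read 'e': push. Stack: de
  Read 'd': push. Stack: ded
Final stack: "ded" (length 3)

3


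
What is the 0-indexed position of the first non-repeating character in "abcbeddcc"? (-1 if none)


Input: abcbeddcc
Character frequencies:
  'a': 1
  'b': 2
  'c': 3
  'd': 2
  'e': 1
Scanning left to right for freq == 1:
  Position 0 ('a'): unique! => answer = 0

0


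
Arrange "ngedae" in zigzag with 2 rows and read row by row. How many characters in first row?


Zigzag "ngedae" into 2 rows:
Placing characters:
  'n' => row 0
  'g' => row 1
  'e' => row 0
  'd' => row 1
  'a' => row 0
  'e' => row 1
Rows:
  Row 0: "nea"
  Row 1: "gde"
First row length: 3

3


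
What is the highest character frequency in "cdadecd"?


Input: cdadecd
Character counts:
  'a': 1
  'c': 2
  'd': 3
  'e': 1
Maximum frequency: 3

3


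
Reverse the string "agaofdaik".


Input: agaofdaik
Reading characters right to left:
  Position 8: 'k'
  Position 7: 'i'
  Position 6: 'a'
  Position 5: 'd'
  Position 4: 'f'
  Position 3: 'o'
  Position 2: 'a'
  Position 1: 'g'
  Position 0: 'a'
Reversed: kiadfoaga

kiadfoaga


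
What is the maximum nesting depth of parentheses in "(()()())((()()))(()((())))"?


Input: "(()()())((()()))(()((())))"
Tracking depth:
  Position 0 '(': depth becomes 1
  Position 1 '(': depth becomes 2
  Position 2 ')': depth becomes 1
  Position 3 '(': depth becomes 2
  Position 4 ')': depth becomes 1
  Position 5 '(': depth becomes 2
  Position 6 ')': depth becomes 1
  Position 7 ')': depth becomes 0
  Position 8 '(': depth becomes 1
  Position 9 '(': depth becomes 2
  Position 10 '(': depth becomes 3
  Position 11 ')': depth becomes 2
  Position 12 '(': depth becomes 3
  Position 13 ')': depth becomes 2
  Position 14 ')': depth becomes 1
  Position 15 ')': depth becomes 0
  Position 16 '(': depth becomes 1
  Position 17 '(': depth becomes 2
  Position 18 ')': depth becomes 1
  Position 19 '(': depth becomes 2
  Position 20 '(': depth becomes 3
  Position 21 '(': depth becomes 4
  Position 22 ')': depth becomes 3
  Position 23 ')': depth becomes 2
  Position 24 ')': depth becomes 1
  Position 25 ')': depth becomes 0
Maximum depth reached: 4

4


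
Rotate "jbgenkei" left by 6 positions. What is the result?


Input: "jbgenkei", rotate left by 6
First 6 characters: "jbgenk"
Remaining characters: "ei"
Concatenate remaining + first: "ei" + "jbgenk" = "eijbgenk"

eijbgenk


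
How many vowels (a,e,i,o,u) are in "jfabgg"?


Input: jfabgg
Checking each character:
  'j' at position 0: consonant
  'f' at position 1: consonant
  'a' at position 2: vowel (running total: 1)
  'b' at position 3: consonant
  'g' at position 4: consonant
  'g' at position 5: consonant
Total vowels: 1

1


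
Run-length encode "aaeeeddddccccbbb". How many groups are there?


Input: aaeeeddddccccbbb
Scanning for consecutive runs:
  Group 1: 'a' x 2 (positions 0-1)
  Group 2: 'e' x 3 (positions 2-4)
  Group 3: 'd' x 4 (positions 5-8)
  Group 4: 'c' x 4 (positions 9-12)
  Group 5: 'b' x 3 (positions 13-15)
Total groups: 5

5


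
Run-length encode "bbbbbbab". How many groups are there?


Input: bbbbbbab
Scanning for consecutive runs:
  Group 1: 'b' x 6 (positions 0-5)
  Group 2: 'a' x 1 (positions 6-6)
  Group 3: 'b' x 1 (positions 7-7)
Total groups: 3

3


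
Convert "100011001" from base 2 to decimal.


Input: "100011001" in base 2
Positional expansion:
  Digit '1' (value 1) x 2^8 = 256
  Digit '0' (value 0) x 2^7 = 0
  Digit '0' (value 0) x 2^6 = 0
  Digit '0' (value 0) x 2^5 = 0
  Digit '1' (value 1) x 2^4 = 16
  Digit '1' (value 1) x 2^3 = 8
  Digit '0' (value 0) x 2^2 = 0
  Digit '0' (value 0) x 2^1 = 0
  Digit '1' (value 1) x 2^0 = 1
Sum = 281

281


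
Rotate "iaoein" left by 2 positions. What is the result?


Input: "iaoein", rotate left by 2
First 2 characters: "ia"
Remaining characters: "oein"
Concatenate remaining + first: "oein" + "ia" = "oeinia"

oeinia


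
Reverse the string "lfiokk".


Input: lfiokk
Reading characters right to left:
  Position 5: 'k'
  Position 4: 'k'
  Position 3: 'o'
  Position 2: 'i'
  Position 1: 'f'
  Position 0: 'l'
Reversed: kkoifl

kkoifl


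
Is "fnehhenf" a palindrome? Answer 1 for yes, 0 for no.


Input: fnehhenf
Reversed: fnehhenf
  Compare pos 0 ('f') with pos 7 ('f'): match
  Compare pos 1 ('n') with pos 6 ('n'): match
  Compare pos 2 ('e') with pos 5 ('e'): match
  Compare pos 3 ('h') with pos 4 ('h'): match
Result: palindrome

1


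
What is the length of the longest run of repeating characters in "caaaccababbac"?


Input: "caaaccababbac"
Scanning for longest run:
  Position 1 ('a'): new char, reset run to 1
  Position 2 ('a'): continues run of 'a', length=2
  Position 3 ('a'): continues run of 'a', length=3
  Position 4 ('c'): new char, reset run to 1
  Position 5 ('c'): continues run of 'c', length=2
  Position 6 ('a'): new char, reset run to 1
  Position 7 ('b'): new char, reset run to 1
  Position 8 ('a'): new char, reset run to 1
  Position 9 ('b'): new char, reset run to 1
  Position 10 ('b'): continues run of 'b', length=2
  Position 11 ('a'): new char, reset run to 1
  Position 12 ('c'): new char, reset run to 1
Longest run: 'a' with length 3

3


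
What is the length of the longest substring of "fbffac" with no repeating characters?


Input: "fbffac"
Sliding window (track last position of each char):
  Position 0 ('f'): window [0,0] length 1 -- new best
  Position 1 ('b'): window [0,1] length 2 -- new best
  Position 2 ('f'): repeat (last at 0), move window start to 1
  Position 2 ('f'): window [1,2] length 2
  Position 3 ('f'): repeat (last at 2), move window start to 3
  Position 3 ('f'): window [3,3] length 1
  Position 4 ('a'): window [3,4] length 2
  Position 5 ('c'): window [3,5] length 3 -- new best
Longest substring with no repeats: "fac" with length 3

3


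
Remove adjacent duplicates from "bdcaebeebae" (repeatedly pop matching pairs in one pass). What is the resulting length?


Input: bdcaebeebae
Stack-based adjacent duplicate removal:
  Read 'b': push. Stack: b
  Read 'd': push. Stack: bd
  Read 'c': push. Stack: bdc
  Read 'a': push. Stack: bdca
  Read 'e': push. Stack: bdcae
  Read 'b': push. Stack: bdcaeb
  Read 'e': push. Stack: bdcaebe
  Read 'e': matches stack top 'e' => pop. Stack: bdcaeb
  Read 'b': matches stack top 'b' => pop. Stack: bdcae
  Read 'a': push. Stack: bdcaea
  Read 'e': push. Stack: bdcaeae
Final stack: "bdcaeae" (length 7)

7


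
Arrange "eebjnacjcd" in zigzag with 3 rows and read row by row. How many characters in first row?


Zigzag "eebjnacjcd" into 3 rows:
Placing characters:
  'e' => row 0
  'e' => row 1
  'b' => row 2
  'j' => row 1
  'n' => row 0
  'a' => row 1
  'c' => row 2
  'j' => row 1
  'c' => row 0
  'd' => row 1
Rows:
  Row 0: "enc"
  Row 1: "ejajd"
  Row 2: "bc"
First row length: 3

3


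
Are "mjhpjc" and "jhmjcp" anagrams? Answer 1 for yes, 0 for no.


Strings: "mjhpjc", "jhmjcp"
Sorted first:  chjjmp
Sorted second: chjjmp
Sorted forms match => anagrams

1


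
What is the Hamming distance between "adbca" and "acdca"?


Comparing "adbca" and "acdca" position by position:
  Position 0: 'a' vs 'a' => same
  Position 1: 'd' vs 'c' => differ
  Position 2: 'b' vs 'd' => differ
  Position 3: 'c' vs 'c' => same
  Position 4: 'a' vs 'a' => same
Total differences (Hamming distance): 2

2


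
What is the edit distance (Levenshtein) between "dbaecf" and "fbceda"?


Computing edit distance: "dbaecf" -> "fbceda"
DP table:
           f    b    c    e    d    a
      0    1    2    3    4    5    6
  d   1    1    2    3    4    4    5
  b   2    2    1    2    3    4    5
  a   3    3    2    2    3    4    4
  e   4    4    3    3    2    3    4
  c   5    5    4    3    3    3    4
  f   6    5    5    4    4    4    4
Edit distance = dp[6][6] = 4

4


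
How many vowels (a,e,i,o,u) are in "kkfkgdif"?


Input: kkfkgdif
Checking each character:
  'k' at position 0: consonant
  'k' at position 1: consonant
  'f' at position 2: consonant
  'k' at position 3: consonant
  'g' at position 4: consonant
  'd' at position 5: consonant
  'i' at position 6: vowel (running total: 1)
  'f' at position 7: consonant
Total vowels: 1

1


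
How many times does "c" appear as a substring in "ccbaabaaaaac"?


Searching for "c" in "ccbaabaaaaac"
Scanning each position:
  Position 0: "c" => MATCH
  Position 1: "c" => MATCH
  Position 2: "b" => no
  Position 3: "a" => no
  Position 4: "a" => no
  Position 5: "b" => no
  Position 6: "a" => no
  Position 7: "a" => no
  Position 8: "a" => no
  Position 9: "a" => no
  Position 10: "a" => no
  Position 11: "c" => MATCH
Total occurrences: 3

3


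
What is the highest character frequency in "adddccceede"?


Input: adddccceede
Character counts:
  'a': 1
  'c': 3
  'd': 4
  'e': 3
Maximum frequency: 4

4


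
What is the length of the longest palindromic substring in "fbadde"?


Input: "fbadde"
Checking substrings for palindromes:
  [3:5] "dd" (len 2) => palindrome
Longest palindromic substring: "dd" with length 2

2


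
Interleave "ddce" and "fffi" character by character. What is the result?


Interleaving "ddce" and "fffi":
  Position 0: 'd' from first, 'f' from second => "df"
  Position 1: 'd' from first, 'f' from second => "df"
  Position 2: 'c' from first, 'f' from second => "cf"
  Position 3: 'e' from first, 'i' from second => "ei"
Result: dfdfcfei

dfdfcfei


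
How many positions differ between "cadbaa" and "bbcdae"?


Comparing "cadbaa" and "bbcdae" position by position:
  Position 0: 'c' vs 'b' => DIFFER
  Position 1: 'a' vs 'b' => DIFFER
  Position 2: 'd' vs 'c' => DIFFER
  Position 3: 'b' vs 'd' => DIFFER
  Position 4: 'a' vs 'a' => same
  Position 5: 'a' vs 'e' => DIFFER
Positions that differ: 5

5


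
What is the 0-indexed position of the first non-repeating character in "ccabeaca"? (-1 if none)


Input: ccabeaca
Character frequencies:
  'a': 3
  'b': 1
  'c': 3
  'e': 1
Scanning left to right for freq == 1:
  Position 0 ('c'): freq=3, skip
  Position 1 ('c'): freq=3, skip
  Position 2 ('a'): freq=3, skip
  Position 3 ('b'): unique! => answer = 3

3


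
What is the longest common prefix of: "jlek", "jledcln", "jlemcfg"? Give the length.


Words: jlek, jledcln, jlemcfg
  Position 0: all 'j' => match
  Position 1: all 'l' => match
  Position 2: all 'e' => match
  Position 3: ('k', 'd', 'm') => mismatch, stop
LCP = "jle" (length 3)

3


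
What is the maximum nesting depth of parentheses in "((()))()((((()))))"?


Input: "((()))()((((()))))"
Tracking depth:
  Position 0 '(': depth becomes 1
  Position 1 '(': depth becomes 2
  Position 2 '(': depth becomes 3
  Position 3 ')': depth becomes 2
  Position 4 ')': depth becomes 1
  Position 5 ')': depth becomes 0
  Position 6 '(': depth becomes 1
  Position 7 ')': depth becomes 0
  Position 8 '(': depth becomes 1
  Position 9 '(': depth becomes 2
  Position 10 '(': depth becomes 3
  Position 11 '(': depth becomes 4
  Position 12 '(': depth becomes 5
  Position 13 ')': depth becomes 4
  Position 14 ')': depth becomes 3
  Position 15 ')': depth becomes 2
  Position 16 ')': depth becomes 1
  Position 17 ')': depth becomes 0
Maximum depth reached: 5

5


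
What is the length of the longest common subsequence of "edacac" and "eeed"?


LCS of "edacac" and "eeed"
DP table:
           e    e    e    d
      0    0    0    0    0
  e   0    1    1    1    1
  d   0    1    1    1    2
  a   0    1    1    1    2
  c   0    1    1    1    2
  a   0    1    1    1    2
  c   0    1    1    1    2
LCS length = dp[6][4] = 2

2


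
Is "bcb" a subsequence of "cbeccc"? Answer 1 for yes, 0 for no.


Check if "bcb" is a subsequence of "cbeccc"
Greedy scan:
  Position 0 ('c'): no match needed
  Position 1 ('b'): matches sub[0] = 'b'
  Position 2 ('e'): no match needed
  Position 3 ('c'): matches sub[1] = 'c'
  Position 4 ('c'): no match needed
  Position 5 ('c'): no match needed
Only matched 2/3 characters => not a subsequence

0


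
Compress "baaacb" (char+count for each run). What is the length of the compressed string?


Input: baaacb
Runs:
  'b' x 1 => "b1"
  'a' x 3 => "a3"
  'c' x 1 => "c1"
  'b' x 1 => "b1"
Compressed: "b1a3c1b1"
Compressed length: 8

8


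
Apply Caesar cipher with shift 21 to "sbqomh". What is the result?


Caesar cipher: shift "sbqomh" by 21
  's' (pos 18) + 21 = pos 13 = 'n'
  'b' (pos 1) + 21 = pos 22 = 'w'
  'q' (pos 16) + 21 = pos 11 = 'l'
  'o' (pos 14) + 21 = pos 9 = 'j'
  'm' (pos 12) + 21 = pos 7 = 'h'
  'h' (pos 7) + 21 = pos 2 = 'c'
Result: nwljhc

nwljhc


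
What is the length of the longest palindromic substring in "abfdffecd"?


Input: "abfdffecd"
Checking substrings for palindromes:
  [2:5] "fdf" (len 3) => palindrome
  [4:6] "ff" (len 2) => palindrome
Longest palindromic substring: "fdf" with length 3

3


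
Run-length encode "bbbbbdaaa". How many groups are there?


Input: bbbbbdaaa
Scanning for consecutive runs:
  Group 1: 'b' x 5 (positions 0-4)
  Group 2: 'd' x 1 (positions 5-5)
  Group 3: 'a' x 3 (positions 6-8)
Total groups: 3

3


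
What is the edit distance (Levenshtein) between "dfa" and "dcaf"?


Computing edit distance: "dfa" -> "dcaf"
DP table:
           d    c    a    f
      0    1    2    3    4
  d   1    0    1    2    3
  f   2    1    1    2    2
  a   3    2    2    1    2
Edit distance = dp[3][4] = 2

2


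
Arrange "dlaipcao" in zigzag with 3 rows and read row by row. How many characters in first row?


Zigzag "dlaipcao" into 3 rows:
Placing characters:
  'd' => row 0
  'l' => row 1
  'a' => row 2
  'i' => row 1
  'p' => row 0
  'c' => row 1
  'a' => row 2
  'o' => row 1
Rows:
  Row 0: "dp"
  Row 1: "lico"
  Row 2: "aa"
First row length: 2

2


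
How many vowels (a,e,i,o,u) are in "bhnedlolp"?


Input: bhnedlolp
Checking each character:
  'b' at position 0: consonant
  'h' at position 1: consonant
  'n' at position 2: consonant
  'e' at position 3: vowel (running total: 1)
  'd' at position 4: consonant
  'l' at position 5: consonant
  'o' at position 6: vowel (running total: 2)
  'l' at position 7: consonant
  'p' at position 8: consonant
Total vowels: 2

2


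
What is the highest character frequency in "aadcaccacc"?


Input: aadcaccacc
Character counts:
  'a': 4
  'c': 5
  'd': 1
Maximum frequency: 5

5


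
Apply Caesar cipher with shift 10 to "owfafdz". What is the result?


Caesar cipher: shift "owfafdz" by 10
  'o' (pos 14) + 10 = pos 24 = 'y'
  'w' (pos 22) + 10 = pos 6 = 'g'
  'f' (pos 5) + 10 = pos 15 = 'p'
  'a' (pos 0) + 10 = pos 10 = 'k'
  'f' (pos 5) + 10 = pos 15 = 'p'
  'd' (pos 3) + 10 = pos 13 = 'n'
  'z' (pos 25) + 10 = pos 9 = 'j'
Result: ygpkpnj

ygpkpnj


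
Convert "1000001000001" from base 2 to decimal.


Input: "1000001000001" in base 2
Positional expansion:
  Digit '1' (value 1) x 2^12 = 4096
  Digit '0' (value 0) x 2^11 = 0
  Digit '0' (value 0) x 2^10 = 0
  Digit '0' (value 0) x 2^9 = 0
  Digit '0' (value 0) x 2^8 = 0
  Digit '0' (value 0) x 2^7 = 0
  Digit '1' (value 1) x 2^6 = 64
  Digit '0' (value 0) x 2^5 = 0
  Digit '0' (value 0) x 2^4 = 0
  Digit '0' (value 0) x 2^3 = 0
  Digit '0' (value 0) x 2^2 = 0
  Digit '0' (value 0) x 2^1 = 0
  Digit '1' (value 1) x 2^0 = 1
Sum = 4161

4161


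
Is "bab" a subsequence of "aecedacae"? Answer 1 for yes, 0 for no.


Check if "bab" is a subsequence of "aecedacae"
Greedy scan:
  Position 0 ('a'): no match needed
  Position 1 ('e'): no match needed
  Position 2 ('c'): no match needed
  Position 3 ('e'): no match needed
  Position 4 ('d'): no match needed
  Position 5 ('a'): no match needed
  Position 6 ('c'): no match needed
  Position 7 ('a'): no match needed
  Position 8 ('e'): no match needed
Only matched 0/3 characters => not a subsequence

0


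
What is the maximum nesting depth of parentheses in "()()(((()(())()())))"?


Input: "()()(((()(())()())))"
Tracking depth:
  Position 0 '(': depth becomes 1
  Position 1 ')': depth becomes 0
  Position 2 '(': depth becomes 1
  Position 3 ')': depth becomes 0
  Position 4 '(': depth becomes 1
  Position 5 '(': depth becomes 2
  Position 6 '(': depth becomes 3
  Position 7 '(': depth becomes 4
  Position 8 ')': depth becomes 3
  Position 9 '(': depth becomes 4
  Position 10 '(': depth becomes 5
  Position 11 ')': depth becomes 4
  Position 12 ')': depth becomes 3
  Position 13 '(': depth becomes 4
  Position 14 ')': depth becomes 3
  Position 15 '(': depth becomes 4
  Position 16 ')': depth becomes 3
  Position 17 ')': depth becomes 2
  Position 18 ')': depth becomes 1
  Position 19 ')': depth becomes 0
Maximum depth reached: 5

5


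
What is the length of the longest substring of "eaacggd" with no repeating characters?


Input: "eaacggd"
Sliding window (track last position of each char):
  Position 0 ('e'): window [0,0] length 1 -- new best
  Position 1 ('a'): window [0,1] length 2 -- new best
  Position 2 ('a'): repeat (last at 1), move window start to 2
  Position 2 ('a'): window [2,2] length 1
  Position 3 ('c'): window [2,3] length 2
  Position 4 ('g'): window [2,4] length 3 -- new best
  Position 5 ('g'): repeat (last at 4), move window start to 5
  Position 5 ('g'): window [5,5] length 1
  Position 6 ('d'): window [5,6] length 2
Longest substring with no repeats: "acg" with length 3

3


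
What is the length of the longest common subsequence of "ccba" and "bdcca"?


LCS of "ccba" and "bdcca"
DP table:
           b    d    c    c    a
      0    0    0    0    0    0
  c   0    0    0    1    1    1
  c   0    0    0    1    2    2
  b   0    1    1    1    2    2
  a   0    1    1    1    2    3
LCS length = dp[4][5] = 3

3


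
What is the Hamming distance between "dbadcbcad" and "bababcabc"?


Comparing "dbadcbcad" and "bababcabc" position by position:
  Position 0: 'd' vs 'b' => differ
  Position 1: 'b' vs 'a' => differ
  Position 2: 'a' vs 'b' => differ
  Position 3: 'd' vs 'a' => differ
  Position 4: 'c' vs 'b' => differ
  Position 5: 'b' vs 'c' => differ
  Position 6: 'c' vs 'a' => differ
  Position 7: 'a' vs 'b' => differ
  Position 8: 'd' vs 'c' => differ
Total differences (Hamming distance): 9

9


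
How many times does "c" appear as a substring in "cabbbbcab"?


Searching for "c" in "cabbbbcab"
Scanning each position:
  Position 0: "c" => MATCH
  Position 1: "a" => no
  Position 2: "b" => no
  Position 3: "b" => no
  Position 4: "b" => no
  Position 5: "b" => no
  Position 6: "c" => MATCH
  Position 7: "a" => no
  Position 8: "b" => no
Total occurrences: 2

2


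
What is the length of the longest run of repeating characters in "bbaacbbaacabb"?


Input: "bbaacbbaacabb"
Scanning for longest run:
  Position 1 ('b'): continues run of 'b', length=2
  Position 2 ('a'): new char, reset run to 1
  Position 3 ('a'): continues run of 'a', length=2
  Position 4 ('c'): new char, reset run to 1
  Position 5 ('b'): new char, reset run to 1
  Position 6 ('b'): continues run of 'b', length=2
  Position 7 ('a'): new char, reset run to 1
  Position 8 ('a'): continues run of 'a', length=2
  Position 9 ('c'): new char, reset run to 1
  Position 10 ('a'): new char, reset run to 1
  Position 11 ('b'): new char, reset run to 1
  Position 12 ('b'): continues run of 'b', length=2
Longest run: 'b' with length 2

2
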